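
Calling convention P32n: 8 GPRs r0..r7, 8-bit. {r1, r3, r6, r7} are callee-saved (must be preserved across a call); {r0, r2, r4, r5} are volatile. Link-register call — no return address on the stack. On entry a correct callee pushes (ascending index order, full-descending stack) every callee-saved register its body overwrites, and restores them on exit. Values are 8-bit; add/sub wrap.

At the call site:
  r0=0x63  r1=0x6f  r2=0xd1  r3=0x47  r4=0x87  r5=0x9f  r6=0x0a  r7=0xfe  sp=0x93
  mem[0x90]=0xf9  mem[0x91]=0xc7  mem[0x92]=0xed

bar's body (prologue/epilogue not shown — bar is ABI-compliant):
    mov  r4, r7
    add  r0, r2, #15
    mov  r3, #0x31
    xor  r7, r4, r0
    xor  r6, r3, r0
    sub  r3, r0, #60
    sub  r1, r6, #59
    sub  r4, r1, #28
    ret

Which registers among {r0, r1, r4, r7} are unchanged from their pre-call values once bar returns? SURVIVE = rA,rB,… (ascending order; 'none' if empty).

prologue: push r1 → mem[0x92]=0x6f, sp=0x92
prologue: push r3 → mem[0x91]=0x47, sp=0x91
prologue: push r6 → mem[0x90]=0x0a, sp=0x90
prologue: push r7 → mem[0x8f]=0xfe, sp=0x8f
body[0] mov  r4, r7 → r4=0xfe
body[1] add  r0, r2, #15 → r0=0xe0
body[2] mov  r3, #0x31 → r3=0x31
body[3] xor  r7, r4, r0 → r7=0x1e
body[4] xor  r6, r3, r0 → r6=0xd1
body[5] sub  r3, r0, #60 → r3=0xa4
body[6] sub  r1, r6, #59 → r1=0x96
body[7] sub  r4, r1, #28 → r4=0x7a
epilogue: pop r7=0xfe, sp=0x90
epilogue: pop r6=0x0a, sp=0x91
epilogue: pop r3=0x47, sp=0x92
epilogue: pop r1=0x6f, sp=0x93
r0: caller-saved, written=True
r1: callee-saved, written=True
r4: caller-saved, written=True
r7: callee-saved, written=True

SURVIVE = r1,r7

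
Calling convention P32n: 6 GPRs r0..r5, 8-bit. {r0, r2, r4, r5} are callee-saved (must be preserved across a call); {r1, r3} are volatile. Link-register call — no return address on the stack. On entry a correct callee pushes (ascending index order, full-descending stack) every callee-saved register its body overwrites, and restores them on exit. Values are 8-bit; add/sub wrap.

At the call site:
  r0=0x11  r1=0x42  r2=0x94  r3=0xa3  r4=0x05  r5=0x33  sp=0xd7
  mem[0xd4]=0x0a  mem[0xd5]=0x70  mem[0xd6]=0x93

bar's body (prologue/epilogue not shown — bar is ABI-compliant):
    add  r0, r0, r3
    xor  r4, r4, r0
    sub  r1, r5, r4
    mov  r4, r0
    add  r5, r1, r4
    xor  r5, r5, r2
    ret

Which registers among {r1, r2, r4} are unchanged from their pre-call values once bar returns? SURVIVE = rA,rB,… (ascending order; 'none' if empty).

prologue: push r0 → mem[0xd6]=0x11, sp=0xd6
prologue: push r4 → mem[0xd5]=0x05, sp=0xd5
prologue: push r5 → mem[0xd4]=0x33, sp=0xd4
body[0] add  r0, r0, r3 → r0=0xb4
body[1] xor  r4, r4, r0 → r4=0xb1
body[2] sub  r1, r5, r4 → r1=0x82
body[3] mov  r4, r0 → r4=0xb4
body[4] add  r5, r1, r4 → r5=0x36
body[5] xor  r5, r5, r2 → r5=0xa2
epilogue: pop r5=0x33, sp=0xd5
epilogue: pop r4=0x05, sp=0xd6
epilogue: pop r0=0x11, sp=0xd7
r1: caller-saved, written=True
r2: callee-saved, written=False
r4: callee-saved, written=True

SURVIVE = r2,r4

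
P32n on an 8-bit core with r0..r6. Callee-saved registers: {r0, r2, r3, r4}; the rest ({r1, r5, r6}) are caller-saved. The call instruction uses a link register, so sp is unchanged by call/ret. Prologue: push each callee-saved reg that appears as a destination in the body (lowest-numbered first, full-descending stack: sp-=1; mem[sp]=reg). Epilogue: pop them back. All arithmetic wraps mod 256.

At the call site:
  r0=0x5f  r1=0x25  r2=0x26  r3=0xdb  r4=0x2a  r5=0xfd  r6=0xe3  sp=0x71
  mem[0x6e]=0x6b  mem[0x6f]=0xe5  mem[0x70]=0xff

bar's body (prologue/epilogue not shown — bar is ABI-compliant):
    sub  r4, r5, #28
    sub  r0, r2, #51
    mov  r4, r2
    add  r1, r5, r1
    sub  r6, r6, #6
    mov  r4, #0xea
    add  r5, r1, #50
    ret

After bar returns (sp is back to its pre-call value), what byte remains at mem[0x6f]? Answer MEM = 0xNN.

MEM = 0x2a

prologue: push r0 → mem[0x70]=0x5f, sp=0x70
prologue: push r4 → mem[0x6f]=0x2a, sp=0x6f
body[0] sub  r4, r5, #28 → r4=0xe1
body[1] sub  r0, r2, #51 → r0=0xf3
body[2] mov  r4, r2 → r4=0x26
body[3] add  r1, r5, r1 → r1=0x22
body[4] sub  r6, r6, #6 → r6=0xdd
body[5] mov  r4, #0xea → r4=0xea
body[6] add  r5, r1, #50 → r5=0x54
epilogue: pop r4=0x2a, sp=0x70
epilogue: pop r0=0x5f, sp=0x71
prologue pushed ['r0', 'r4'] at ['0x70', '0x6f']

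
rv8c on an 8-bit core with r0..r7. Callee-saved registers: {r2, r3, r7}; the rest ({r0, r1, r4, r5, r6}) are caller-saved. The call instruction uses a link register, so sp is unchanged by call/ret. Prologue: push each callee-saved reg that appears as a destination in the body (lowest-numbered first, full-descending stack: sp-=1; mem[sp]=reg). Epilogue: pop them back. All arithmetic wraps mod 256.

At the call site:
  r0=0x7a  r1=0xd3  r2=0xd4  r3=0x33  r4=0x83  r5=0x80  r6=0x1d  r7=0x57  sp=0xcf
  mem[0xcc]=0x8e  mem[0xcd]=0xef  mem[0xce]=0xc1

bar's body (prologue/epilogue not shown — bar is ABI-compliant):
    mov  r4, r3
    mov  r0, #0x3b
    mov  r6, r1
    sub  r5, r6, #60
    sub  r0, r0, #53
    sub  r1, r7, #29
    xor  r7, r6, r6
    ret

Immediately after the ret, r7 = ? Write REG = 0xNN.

REG = 0x57

prologue: push r7 -> mem[0xce]=0x57, sp=0xce
body[0] mov  r4, r3 -> r4=0x33
body[1] mov  r0, #0x3b -> r0=0x3b
body[2] mov  r6, r1 -> r6=0xd3
body[3] sub  r5, r6, #60 -> r5=0x97
body[4] sub  r0, r0, #53 -> r0=0x06
body[5] sub  r1, r7, #29 -> r1=0x3a
body[6] xor  r7, r6, r6 -> r7=0x00
epilogue: pop r7=0x57, sp=0xcf
r7 is callee-saved -> restored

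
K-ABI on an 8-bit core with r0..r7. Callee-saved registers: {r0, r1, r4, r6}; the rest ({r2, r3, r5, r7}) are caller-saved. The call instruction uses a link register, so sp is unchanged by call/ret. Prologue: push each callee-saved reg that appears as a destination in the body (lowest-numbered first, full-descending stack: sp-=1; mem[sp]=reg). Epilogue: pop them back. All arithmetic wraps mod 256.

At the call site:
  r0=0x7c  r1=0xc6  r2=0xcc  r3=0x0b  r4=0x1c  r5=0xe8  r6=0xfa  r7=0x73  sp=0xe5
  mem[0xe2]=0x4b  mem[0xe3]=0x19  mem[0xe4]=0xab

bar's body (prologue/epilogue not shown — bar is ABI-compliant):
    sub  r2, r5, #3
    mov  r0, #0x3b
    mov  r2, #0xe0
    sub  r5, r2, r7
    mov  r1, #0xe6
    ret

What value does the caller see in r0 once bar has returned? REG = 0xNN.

REG = 0x7c

prologue: push r0 -> mem[0xe4]=0x7c, sp=0xe4
prologue: push r1 -> mem[0xe3]=0xc6, sp=0xe3
body[0] sub  r2, r5, #3 -> r2=0xe5
body[1] mov  r0, #0x3b -> r0=0x3b
body[2] mov  r2, #0xe0 -> r2=0xe0
body[3] sub  r5, r2, r7 -> r5=0x6d
body[4] mov  r1, #0xe6 -> r1=0xe6
epilogue: pop r1=0xc6, sp=0xe4
epilogue: pop r0=0x7c, sp=0xe5
r0 is callee-saved -> restored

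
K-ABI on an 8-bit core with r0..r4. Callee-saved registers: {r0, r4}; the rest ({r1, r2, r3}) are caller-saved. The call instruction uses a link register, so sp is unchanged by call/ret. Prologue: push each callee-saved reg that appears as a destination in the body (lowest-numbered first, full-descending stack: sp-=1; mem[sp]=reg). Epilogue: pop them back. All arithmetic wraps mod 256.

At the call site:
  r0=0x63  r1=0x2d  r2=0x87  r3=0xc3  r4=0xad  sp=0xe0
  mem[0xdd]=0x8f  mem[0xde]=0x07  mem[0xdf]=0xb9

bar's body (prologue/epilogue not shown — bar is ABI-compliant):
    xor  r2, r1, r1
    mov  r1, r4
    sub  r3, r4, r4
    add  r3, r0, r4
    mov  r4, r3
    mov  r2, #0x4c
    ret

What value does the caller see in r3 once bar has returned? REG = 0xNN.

prologue: push r4 → mem[0xdf]=0xad, sp=0xdf
body[0] xor  r2, r1, r1 → r2=0x00
body[1] mov  r1, r4 → r1=0xad
body[2] sub  r3, r4, r4 → r3=0x00
body[3] add  r3, r0, r4 → r3=0x10
body[4] mov  r4, r3 → r4=0x10
body[5] mov  r2, #0x4c → r2=0x4c
epilogue: pop r4=0xad, sp=0xe0
r3 is caller-saved → body value

REG = 0x10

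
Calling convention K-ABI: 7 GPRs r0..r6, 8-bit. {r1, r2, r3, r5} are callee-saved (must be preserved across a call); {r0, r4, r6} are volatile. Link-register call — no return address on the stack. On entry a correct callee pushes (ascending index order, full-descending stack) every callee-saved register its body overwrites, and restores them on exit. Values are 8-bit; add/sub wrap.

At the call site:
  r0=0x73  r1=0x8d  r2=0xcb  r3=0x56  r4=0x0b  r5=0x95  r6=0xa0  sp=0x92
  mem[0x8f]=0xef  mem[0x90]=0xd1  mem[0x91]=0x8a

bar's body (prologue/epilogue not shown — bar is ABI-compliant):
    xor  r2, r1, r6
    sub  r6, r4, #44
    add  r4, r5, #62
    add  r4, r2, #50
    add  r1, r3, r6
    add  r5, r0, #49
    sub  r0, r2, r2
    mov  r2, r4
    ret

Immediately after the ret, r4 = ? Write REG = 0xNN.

prologue: push r1 → mem[0x91]=0x8d, sp=0x91
prologue: push r2 → mem[0x90]=0xcb, sp=0x90
prologue: push r5 → mem[0x8f]=0x95, sp=0x8f
body[0] xor  r2, r1, r6 → r2=0x2d
body[1] sub  r6, r4, #44 → r6=0xdf
body[2] add  r4, r5, #62 → r4=0xd3
body[3] add  r4, r2, #50 → r4=0x5f
body[4] add  r1, r3, r6 → r1=0x35
body[5] add  r5, r0, #49 → r5=0xa4
body[6] sub  r0, r2, r2 → r0=0x00
body[7] mov  r2, r4 → r2=0x5f
epilogue: pop r5=0x95, sp=0x90
epilogue: pop r2=0xcb, sp=0x91
epilogue: pop r1=0x8d, sp=0x92
r4 is caller-saved → body value

REG = 0x5f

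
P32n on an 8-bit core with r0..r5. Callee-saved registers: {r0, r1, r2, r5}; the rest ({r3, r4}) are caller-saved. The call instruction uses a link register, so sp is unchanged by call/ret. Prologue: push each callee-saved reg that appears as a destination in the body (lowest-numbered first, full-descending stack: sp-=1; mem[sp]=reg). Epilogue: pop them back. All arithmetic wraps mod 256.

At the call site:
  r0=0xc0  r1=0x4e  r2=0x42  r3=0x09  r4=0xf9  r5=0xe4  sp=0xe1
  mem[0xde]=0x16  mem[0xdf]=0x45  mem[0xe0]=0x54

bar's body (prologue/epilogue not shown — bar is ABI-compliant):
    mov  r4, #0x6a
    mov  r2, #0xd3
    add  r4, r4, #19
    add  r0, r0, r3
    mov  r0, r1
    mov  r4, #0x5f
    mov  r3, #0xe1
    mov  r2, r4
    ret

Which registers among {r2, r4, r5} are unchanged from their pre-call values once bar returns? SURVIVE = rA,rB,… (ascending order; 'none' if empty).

prologue: push r0 → mem[0xe0]=0xc0, sp=0xe0
prologue: push r2 → mem[0xdf]=0x42, sp=0xdf
body[0] mov  r4, #0x6a → r4=0x6a
body[1] mov  r2, #0xd3 → r2=0xd3
body[2] add  r4, r4, #19 → r4=0x7d
body[3] add  r0, r0, r3 → r0=0xc9
body[4] mov  r0, r1 → r0=0x4e
body[5] mov  r4, #0x5f → r4=0x5f
body[6] mov  r3, #0xe1 → r3=0xe1
body[7] mov  r2, r4 → r2=0x5f
epilogue: pop r2=0x42, sp=0xe0
epilogue: pop r0=0xc0, sp=0xe1
r2: callee-saved, written=True
r4: caller-saved, written=True
r5: callee-saved, written=False

SURVIVE = r2,r5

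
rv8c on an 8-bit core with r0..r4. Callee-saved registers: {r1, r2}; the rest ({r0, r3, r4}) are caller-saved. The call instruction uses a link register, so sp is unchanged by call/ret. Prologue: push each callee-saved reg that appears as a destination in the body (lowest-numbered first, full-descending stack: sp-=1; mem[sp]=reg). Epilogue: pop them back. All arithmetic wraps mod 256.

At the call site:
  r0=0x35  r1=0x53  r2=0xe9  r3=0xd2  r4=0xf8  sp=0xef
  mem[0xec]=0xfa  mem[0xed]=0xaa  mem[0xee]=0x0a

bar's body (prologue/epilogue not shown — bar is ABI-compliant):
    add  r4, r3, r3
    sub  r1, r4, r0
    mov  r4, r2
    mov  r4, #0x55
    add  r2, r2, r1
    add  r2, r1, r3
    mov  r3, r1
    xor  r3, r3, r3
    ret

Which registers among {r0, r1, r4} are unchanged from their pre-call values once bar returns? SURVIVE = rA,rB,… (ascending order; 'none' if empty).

prologue: push r1 -> mem[0xee]=0x53, sp=0xee
prologue: push r2 -> mem[0xed]=0xe9, sp=0xed
body[0] add  r4, r3, r3 -> r4=0xa4
body[1] sub  r1, r4, r0 -> r1=0x6f
body[2] mov  r4, r2 -> r4=0xe9
body[3] mov  r4, #0x55 -> r4=0x55
body[4] add  r2, r2, r1 -> r2=0x58
body[5] add  r2, r1, r3 -> r2=0x41
body[6] mov  r3, r1 -> r3=0x6f
body[7] xor  r3, r3, r3 -> r3=0x00
epilogue: pop r2=0xe9, sp=0xee
epilogue: pop r1=0x53, sp=0xef
r0: caller-saved, written=False
r1: callee-saved, written=True
r4: caller-saved, written=True

SURVIVE = r0,r1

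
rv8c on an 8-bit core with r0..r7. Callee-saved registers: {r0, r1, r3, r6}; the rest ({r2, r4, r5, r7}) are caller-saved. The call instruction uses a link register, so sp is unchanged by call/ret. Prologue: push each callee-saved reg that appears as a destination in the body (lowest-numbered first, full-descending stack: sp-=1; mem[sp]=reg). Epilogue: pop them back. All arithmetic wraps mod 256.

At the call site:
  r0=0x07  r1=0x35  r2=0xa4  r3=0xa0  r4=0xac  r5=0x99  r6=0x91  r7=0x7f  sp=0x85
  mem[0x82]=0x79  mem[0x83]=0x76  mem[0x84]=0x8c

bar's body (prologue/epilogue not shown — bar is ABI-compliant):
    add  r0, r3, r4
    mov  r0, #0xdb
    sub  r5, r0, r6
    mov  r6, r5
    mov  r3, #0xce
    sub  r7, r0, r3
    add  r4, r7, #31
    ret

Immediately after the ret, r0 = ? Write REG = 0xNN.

prologue: push r0 → mem[0x84]=0x07, sp=0x84
prologue: push r3 → mem[0x83]=0xa0, sp=0x83
prologue: push r6 → mem[0x82]=0x91, sp=0x82
body[0] add  r0, r3, r4 → r0=0x4c
body[1] mov  r0, #0xdb → r0=0xdb
body[2] sub  r5, r0, r6 → r5=0x4a
body[3] mov  r6, r5 → r6=0x4a
body[4] mov  r3, #0xce → r3=0xce
body[5] sub  r7, r0, r3 → r7=0x0d
body[6] add  r4, r7, #31 → r4=0x2c
epilogue: pop r6=0x91, sp=0x83
epilogue: pop r3=0xa0, sp=0x84
epilogue: pop r0=0x07, sp=0x85
r0 is callee-saved → restored

REG = 0x07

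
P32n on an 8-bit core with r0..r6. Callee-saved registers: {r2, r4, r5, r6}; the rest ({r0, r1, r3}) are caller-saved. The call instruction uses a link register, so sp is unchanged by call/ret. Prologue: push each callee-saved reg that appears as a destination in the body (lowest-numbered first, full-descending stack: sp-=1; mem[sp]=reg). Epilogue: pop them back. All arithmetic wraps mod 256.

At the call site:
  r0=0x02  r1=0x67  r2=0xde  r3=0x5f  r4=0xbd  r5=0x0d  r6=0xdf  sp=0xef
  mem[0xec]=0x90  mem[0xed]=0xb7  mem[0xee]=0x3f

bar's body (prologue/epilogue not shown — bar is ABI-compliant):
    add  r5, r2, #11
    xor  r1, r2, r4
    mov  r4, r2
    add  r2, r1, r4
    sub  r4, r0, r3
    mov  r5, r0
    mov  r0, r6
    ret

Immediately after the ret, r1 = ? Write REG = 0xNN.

REG = 0x63

prologue: push r2 -> mem[0xee]=0xde, sp=0xee
prologue: push r4 -> mem[0xed]=0xbd, sp=0xed
prologue: push r5 -> mem[0xec]=0x0d, sp=0xec
body[0] add  r5, r2, #11 -> r5=0xe9
body[1] xor  r1, r2, r4 -> r1=0x63
body[2] mov  r4, r2 -> r4=0xde
body[3] add  r2, r1, r4 -> r2=0x41
body[4] sub  r4, r0, r3 -> r4=0xa3
body[5] mov  r5, r0 -> r5=0x02
body[6] mov  r0, r6 -> r0=0xdf
epilogue: pop r5=0x0d, sp=0xed
epilogue: pop r4=0xbd, sp=0xee
epilogue: pop r2=0xde, sp=0xef
r1 is caller-saved -> body value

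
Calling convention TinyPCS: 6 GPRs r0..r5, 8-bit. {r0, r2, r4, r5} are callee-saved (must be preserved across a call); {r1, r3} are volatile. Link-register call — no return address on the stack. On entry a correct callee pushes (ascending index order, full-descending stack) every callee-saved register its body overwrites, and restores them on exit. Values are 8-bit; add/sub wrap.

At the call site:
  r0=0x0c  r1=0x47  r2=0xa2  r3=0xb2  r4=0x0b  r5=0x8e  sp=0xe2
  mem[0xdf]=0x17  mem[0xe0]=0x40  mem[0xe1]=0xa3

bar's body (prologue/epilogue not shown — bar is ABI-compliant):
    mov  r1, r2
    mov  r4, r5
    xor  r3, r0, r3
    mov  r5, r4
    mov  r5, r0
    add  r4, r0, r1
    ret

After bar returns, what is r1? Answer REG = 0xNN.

prologue: push r4 -> mem[0xe1]=0x0b, sp=0xe1
prologue: push r5 -> mem[0xe0]=0x8e, sp=0xe0
body[0] mov  r1, r2 -> r1=0xa2
body[1] mov  r4, r5 -> r4=0x8e
body[2] xor  r3, r0, r3 -> r3=0xbe
body[3] mov  r5, r4 -> r5=0x8e
body[4] mov  r5, r0 -> r5=0x0c
body[5] add  r4, r0, r1 -> r4=0xae
epilogue: pop r5=0x8e, sp=0xe1
epilogue: pop r4=0x0b, sp=0xe2
r1 is caller-saved -> body value

REG = 0xa2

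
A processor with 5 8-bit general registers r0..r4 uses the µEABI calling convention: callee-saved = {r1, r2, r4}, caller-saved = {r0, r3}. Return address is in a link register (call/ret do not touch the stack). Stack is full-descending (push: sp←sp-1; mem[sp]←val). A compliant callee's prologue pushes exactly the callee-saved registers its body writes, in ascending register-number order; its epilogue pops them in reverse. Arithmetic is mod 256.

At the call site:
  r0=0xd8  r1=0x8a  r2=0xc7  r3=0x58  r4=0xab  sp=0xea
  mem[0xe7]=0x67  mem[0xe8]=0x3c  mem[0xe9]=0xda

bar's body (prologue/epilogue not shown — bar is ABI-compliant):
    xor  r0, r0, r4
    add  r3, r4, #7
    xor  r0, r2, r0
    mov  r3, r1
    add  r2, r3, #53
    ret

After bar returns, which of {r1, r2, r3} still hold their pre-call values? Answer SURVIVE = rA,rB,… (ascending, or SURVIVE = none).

SURVIVE = r1,r2

prologue: push r2 → mem[0xe9]=0xc7, sp=0xe9
body[0] xor  r0, r0, r4 → r0=0x73
body[1] add  r3, r4, #7 → r3=0xb2
body[2] xor  r0, r2, r0 → r0=0xb4
body[3] mov  r3, r1 → r3=0x8a
body[4] add  r2, r3, #53 → r2=0xbf
epilogue: pop r2=0xc7, sp=0xea
r1: callee-saved, written=False
r2: callee-saved, written=True
r3: caller-saved, written=True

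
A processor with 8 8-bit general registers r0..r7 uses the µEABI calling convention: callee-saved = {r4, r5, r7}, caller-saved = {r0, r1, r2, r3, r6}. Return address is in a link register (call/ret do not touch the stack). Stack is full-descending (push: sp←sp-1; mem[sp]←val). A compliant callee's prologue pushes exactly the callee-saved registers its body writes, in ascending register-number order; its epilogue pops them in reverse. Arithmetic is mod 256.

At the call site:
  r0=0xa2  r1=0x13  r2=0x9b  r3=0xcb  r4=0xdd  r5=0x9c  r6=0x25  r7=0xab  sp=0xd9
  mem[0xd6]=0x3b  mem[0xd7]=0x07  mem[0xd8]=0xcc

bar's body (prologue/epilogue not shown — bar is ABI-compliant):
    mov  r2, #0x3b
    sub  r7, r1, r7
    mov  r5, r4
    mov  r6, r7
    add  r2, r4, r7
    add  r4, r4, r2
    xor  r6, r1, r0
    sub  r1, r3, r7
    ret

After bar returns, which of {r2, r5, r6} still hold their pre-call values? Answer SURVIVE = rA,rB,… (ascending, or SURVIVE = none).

prologue: push r4 → mem[0xd8]=0xdd, sp=0xd8
prologue: push r5 → mem[0xd7]=0x9c, sp=0xd7
prologue: push r7 → mem[0xd6]=0xab, sp=0xd6
body[0] mov  r2, #0x3b → r2=0x3b
body[1] sub  r7, r1, r7 → r7=0x68
body[2] mov  r5, r4 → r5=0xdd
body[3] mov  r6, r7 → r6=0x68
body[4] add  r2, r4, r7 → r2=0x45
body[5] add  r4, r4, r2 → r4=0x22
body[6] xor  r6, r1, r0 → r6=0xb1
body[7] sub  r1, r3, r7 → r1=0x63
epilogue: pop r7=0xab, sp=0xd7
epilogue: pop r5=0x9c, sp=0xd8
epilogue: pop r4=0xdd, sp=0xd9
r2: caller-saved, written=True
r5: callee-saved, written=True
r6: caller-saved, written=True

SURVIVE = r5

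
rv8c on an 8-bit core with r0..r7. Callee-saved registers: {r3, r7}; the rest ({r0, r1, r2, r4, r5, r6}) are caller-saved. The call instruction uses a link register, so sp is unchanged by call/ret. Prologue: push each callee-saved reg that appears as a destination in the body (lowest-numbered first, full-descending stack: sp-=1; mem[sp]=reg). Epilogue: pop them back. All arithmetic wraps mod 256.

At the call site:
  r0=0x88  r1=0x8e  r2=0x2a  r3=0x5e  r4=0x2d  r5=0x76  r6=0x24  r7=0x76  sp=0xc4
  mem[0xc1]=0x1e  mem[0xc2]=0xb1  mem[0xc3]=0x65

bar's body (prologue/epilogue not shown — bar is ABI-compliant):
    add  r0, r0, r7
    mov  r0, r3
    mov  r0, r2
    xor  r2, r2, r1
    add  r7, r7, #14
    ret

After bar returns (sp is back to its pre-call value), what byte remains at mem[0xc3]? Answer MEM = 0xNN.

prologue: push r7 -> mem[0xc3]=0x76, sp=0xc3
body[0] add  r0, r0, r7 -> r0=0xfe
body[1] mov  r0, r3 -> r0=0x5e
body[2] mov  r0, r2 -> r0=0x2a
body[3] xor  r2, r2, r1 -> r2=0xa4
body[4] add  r7, r7, #14 -> r7=0x84
epilogue: pop r7=0x76, sp=0xc4
prologue pushed ['r7'] at ['0xc3']

MEM = 0x76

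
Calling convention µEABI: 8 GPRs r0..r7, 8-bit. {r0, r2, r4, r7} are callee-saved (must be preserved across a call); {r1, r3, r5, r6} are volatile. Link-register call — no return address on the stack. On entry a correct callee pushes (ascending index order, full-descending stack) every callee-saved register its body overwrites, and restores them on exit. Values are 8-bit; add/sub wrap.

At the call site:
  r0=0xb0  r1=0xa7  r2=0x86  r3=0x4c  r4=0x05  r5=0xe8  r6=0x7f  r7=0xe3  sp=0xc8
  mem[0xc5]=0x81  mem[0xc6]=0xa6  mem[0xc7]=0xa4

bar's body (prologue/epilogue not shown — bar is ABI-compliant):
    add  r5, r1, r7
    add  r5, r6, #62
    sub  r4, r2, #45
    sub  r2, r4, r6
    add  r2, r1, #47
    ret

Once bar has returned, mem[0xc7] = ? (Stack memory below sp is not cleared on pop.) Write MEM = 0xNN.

prologue: push r2 → mem[0xc7]=0x86, sp=0xc7
prologue: push r4 → mem[0xc6]=0x05, sp=0xc6
body[0] add  r5, r1, r7 → r5=0x8a
body[1] add  r5, r6, #62 → r5=0xbd
body[2] sub  r4, r2, #45 → r4=0x59
body[3] sub  r2, r4, r6 → r2=0xda
body[4] add  r2, r1, #47 → r2=0xd6
epilogue: pop r4=0x05, sp=0xc7
epilogue: pop r2=0x86, sp=0xc8
prologue pushed ['r2', 'r4'] at ['0xc7', '0xc6']

MEM = 0x86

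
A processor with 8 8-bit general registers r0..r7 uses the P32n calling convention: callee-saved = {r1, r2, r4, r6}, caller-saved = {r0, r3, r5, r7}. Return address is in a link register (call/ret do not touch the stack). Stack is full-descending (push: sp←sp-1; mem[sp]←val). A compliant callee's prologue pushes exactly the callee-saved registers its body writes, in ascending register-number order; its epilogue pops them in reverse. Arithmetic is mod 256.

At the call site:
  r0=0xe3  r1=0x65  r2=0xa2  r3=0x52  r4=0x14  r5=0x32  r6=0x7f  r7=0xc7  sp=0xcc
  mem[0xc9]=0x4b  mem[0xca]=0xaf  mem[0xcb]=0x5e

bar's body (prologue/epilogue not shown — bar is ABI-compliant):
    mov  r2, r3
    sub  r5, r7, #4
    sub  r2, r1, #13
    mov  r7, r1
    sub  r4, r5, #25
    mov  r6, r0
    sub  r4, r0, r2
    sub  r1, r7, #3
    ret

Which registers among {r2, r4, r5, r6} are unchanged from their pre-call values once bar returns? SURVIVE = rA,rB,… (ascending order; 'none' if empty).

SURVIVE = r2,r4,r6

prologue: push r1 → mem[0xcb]=0x65, sp=0xcb
prologue: push r2 → mem[0xca]=0xa2, sp=0xca
prologue: push r4 → mem[0xc9]=0x14, sp=0xc9
prologue: push r6 → mem[0xc8]=0x7f, sp=0xc8
body[0] mov  r2, r3 → r2=0x52
body[1] sub  r5, r7, #4 → r5=0xc3
body[2] sub  r2, r1, #13 → r2=0x58
body[3] mov  r7, r1 → r7=0x65
body[4] sub  r4, r5, #25 → r4=0xaa
body[5] mov  r6, r0 → r6=0xe3
body[6] sub  r4, r0, r2 → r4=0x8b
body[7] sub  r1, r7, #3 → r1=0x62
epilogue: pop r6=0x7f, sp=0xc9
epilogue: pop r4=0x14, sp=0xca
epilogue: pop r2=0xa2, sp=0xcb
epilogue: pop r1=0x65, sp=0xcc
r2: callee-saved, written=True
r4: callee-saved, written=True
r5: caller-saved, written=True
r6: callee-saved, written=True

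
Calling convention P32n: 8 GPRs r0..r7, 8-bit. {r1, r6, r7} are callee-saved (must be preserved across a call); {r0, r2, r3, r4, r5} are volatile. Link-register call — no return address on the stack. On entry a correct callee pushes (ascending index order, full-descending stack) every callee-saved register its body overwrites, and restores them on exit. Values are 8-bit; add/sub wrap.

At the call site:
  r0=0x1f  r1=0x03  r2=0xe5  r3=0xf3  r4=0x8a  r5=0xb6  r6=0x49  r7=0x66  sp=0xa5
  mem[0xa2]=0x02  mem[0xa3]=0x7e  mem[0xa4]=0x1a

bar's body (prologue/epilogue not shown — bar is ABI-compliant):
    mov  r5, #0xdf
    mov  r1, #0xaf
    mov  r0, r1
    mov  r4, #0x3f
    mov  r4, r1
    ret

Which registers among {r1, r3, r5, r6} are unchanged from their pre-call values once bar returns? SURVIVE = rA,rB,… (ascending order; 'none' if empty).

SURVIVE = r1,r3,r6

prologue: push r1 -> mem[0xa4]=0x03, sp=0xa4
body[0] mov  r5, #0xdf -> r5=0xdf
body[1] mov  r1, #0xaf -> r1=0xaf
body[2] mov  r0, r1 -> r0=0xaf
body[3] mov  r4, #0x3f -> r4=0x3f
body[4] mov  r4, r1 -> r4=0xaf
epilogue: pop r1=0x03, sp=0xa5
r1: callee-saved, written=True
r3: caller-saved, written=False
r5: caller-saved, written=True
r6: callee-saved, written=False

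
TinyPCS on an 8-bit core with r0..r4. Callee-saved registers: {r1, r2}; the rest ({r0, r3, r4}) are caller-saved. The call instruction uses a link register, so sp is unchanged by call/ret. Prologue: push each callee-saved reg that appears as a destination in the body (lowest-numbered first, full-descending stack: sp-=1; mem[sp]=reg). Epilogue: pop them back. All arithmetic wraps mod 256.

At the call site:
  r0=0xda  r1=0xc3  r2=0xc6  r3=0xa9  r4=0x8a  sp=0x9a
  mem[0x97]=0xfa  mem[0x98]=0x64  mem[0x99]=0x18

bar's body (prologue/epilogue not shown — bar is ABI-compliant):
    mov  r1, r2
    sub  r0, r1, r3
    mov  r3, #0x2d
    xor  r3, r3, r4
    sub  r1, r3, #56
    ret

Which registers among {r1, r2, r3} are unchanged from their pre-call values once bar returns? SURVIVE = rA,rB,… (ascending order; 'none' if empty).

prologue: push r1 → mem[0x99]=0xc3, sp=0x99
body[0] mov  r1, r2 → r1=0xc6
body[1] sub  r0, r1, r3 → r0=0x1d
body[2] mov  r3, #0x2d → r3=0x2d
body[3] xor  r3, r3, r4 → r3=0xa7
body[4] sub  r1, r3, #56 → r1=0x6f
epilogue: pop r1=0xc3, sp=0x9a
r1: callee-saved, written=True
r2: callee-saved, written=False
r3: caller-saved, written=True

SURVIVE = r1,r2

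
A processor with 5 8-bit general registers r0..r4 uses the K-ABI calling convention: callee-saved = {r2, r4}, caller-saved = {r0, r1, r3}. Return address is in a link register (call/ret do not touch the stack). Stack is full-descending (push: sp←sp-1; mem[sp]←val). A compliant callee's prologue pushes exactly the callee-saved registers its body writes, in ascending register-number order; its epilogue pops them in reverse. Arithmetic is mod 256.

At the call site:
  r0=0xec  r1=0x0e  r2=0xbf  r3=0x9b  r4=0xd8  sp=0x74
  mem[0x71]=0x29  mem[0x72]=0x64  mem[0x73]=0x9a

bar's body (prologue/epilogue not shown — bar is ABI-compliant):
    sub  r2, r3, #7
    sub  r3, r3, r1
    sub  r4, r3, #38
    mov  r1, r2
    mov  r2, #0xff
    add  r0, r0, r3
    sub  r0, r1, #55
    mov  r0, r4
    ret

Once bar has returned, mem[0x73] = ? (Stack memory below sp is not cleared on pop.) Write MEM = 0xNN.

MEM = 0xbf

prologue: push r2 -> mem[0x73]=0xbf, sp=0x73
prologue: push r4 -> mem[0x72]=0xd8, sp=0x72
body[0] sub  r2, r3, #7 -> r2=0x94
body[1] sub  r3, r3, r1 -> r3=0x8d
body[2] sub  r4, r3, #38 -> r4=0x67
body[3] mov  r1, r2 -> r1=0x94
body[4] mov  r2, #0xff -> r2=0xff
body[5] add  r0, r0, r3 -> r0=0x79
body[6] sub  r0, r1, #55 -> r0=0x5d
body[7] mov  r0, r4 -> r0=0x67
epilogue: pop r4=0xd8, sp=0x73
epilogue: pop r2=0xbf, sp=0x74
prologue pushed ['r2', 'r4'] at ['0x73', '0x72']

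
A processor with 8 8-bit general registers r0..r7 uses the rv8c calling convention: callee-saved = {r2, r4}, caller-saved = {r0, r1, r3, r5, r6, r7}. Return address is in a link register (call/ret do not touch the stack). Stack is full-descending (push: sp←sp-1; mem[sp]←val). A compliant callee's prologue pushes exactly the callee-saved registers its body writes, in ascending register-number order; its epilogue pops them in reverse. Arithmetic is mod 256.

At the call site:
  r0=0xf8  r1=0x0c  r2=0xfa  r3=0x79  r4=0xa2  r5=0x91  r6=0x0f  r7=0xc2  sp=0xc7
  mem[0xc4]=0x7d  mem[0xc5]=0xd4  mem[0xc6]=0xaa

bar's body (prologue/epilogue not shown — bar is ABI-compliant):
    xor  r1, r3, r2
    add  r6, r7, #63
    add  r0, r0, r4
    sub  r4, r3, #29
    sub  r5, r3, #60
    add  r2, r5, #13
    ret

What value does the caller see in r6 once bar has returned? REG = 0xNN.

REG = 0x01

prologue: push r2 -> mem[0xc6]=0xfa, sp=0xc6
prologue: push r4 -> mem[0xc5]=0xa2, sp=0xc5
body[0] xor  r1, r3, r2 -> r1=0x83
body[1] add  r6, r7, #63 -> r6=0x01
body[2] add  r0, r0, r4 -> r0=0x9a
body[3] sub  r4, r3, #29 -> r4=0x5c
body[4] sub  r5, r3, #60 -> r5=0x3d
body[5] add  r2, r5, #13 -> r2=0x4a
epilogue: pop r4=0xa2, sp=0xc6
epilogue: pop r2=0xfa, sp=0xc7
r6 is caller-saved -> body value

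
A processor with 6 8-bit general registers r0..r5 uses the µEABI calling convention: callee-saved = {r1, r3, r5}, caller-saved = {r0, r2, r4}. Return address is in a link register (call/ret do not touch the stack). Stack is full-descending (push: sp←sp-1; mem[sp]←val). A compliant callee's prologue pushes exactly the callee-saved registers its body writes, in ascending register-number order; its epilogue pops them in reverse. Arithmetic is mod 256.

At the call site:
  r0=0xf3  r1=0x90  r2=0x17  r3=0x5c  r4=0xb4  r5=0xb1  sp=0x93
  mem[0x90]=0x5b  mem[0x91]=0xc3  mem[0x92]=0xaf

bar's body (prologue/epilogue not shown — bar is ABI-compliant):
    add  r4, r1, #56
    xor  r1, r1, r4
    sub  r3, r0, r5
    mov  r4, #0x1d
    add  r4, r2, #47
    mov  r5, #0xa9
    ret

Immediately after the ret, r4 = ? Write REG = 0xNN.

prologue: push r1 → mem[0x92]=0x90, sp=0x92
prologue: push r3 → mem[0x91]=0x5c, sp=0x91
prologue: push r5 → mem[0x90]=0xb1, sp=0x90
body[0] add  r4, r1, #56 → r4=0xc8
body[1] xor  r1, r1, r4 → r1=0x58
body[2] sub  r3, r0, r5 → r3=0x42
body[3] mov  r4, #0x1d → r4=0x1d
body[4] add  r4, r2, #47 → r4=0x46
body[5] mov  r5, #0xa9 → r5=0xa9
epilogue: pop r5=0xb1, sp=0x91
epilogue: pop r3=0x5c, sp=0x92
epilogue: pop r1=0x90, sp=0x93
r4 is caller-saved → body value

REG = 0x46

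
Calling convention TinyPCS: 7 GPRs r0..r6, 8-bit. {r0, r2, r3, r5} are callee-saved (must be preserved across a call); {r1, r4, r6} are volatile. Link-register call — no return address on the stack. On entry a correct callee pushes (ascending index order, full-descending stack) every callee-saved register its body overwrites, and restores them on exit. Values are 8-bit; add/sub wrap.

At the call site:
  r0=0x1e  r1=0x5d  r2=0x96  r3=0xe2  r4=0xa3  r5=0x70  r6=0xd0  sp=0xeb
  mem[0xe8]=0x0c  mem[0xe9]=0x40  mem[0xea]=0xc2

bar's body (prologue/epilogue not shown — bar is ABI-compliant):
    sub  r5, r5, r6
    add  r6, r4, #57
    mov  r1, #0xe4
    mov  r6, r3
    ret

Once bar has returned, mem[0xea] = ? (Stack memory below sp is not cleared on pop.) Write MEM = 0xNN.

MEM = 0x70

prologue: push r5 -> mem[0xea]=0x70, sp=0xea
body[0] sub  r5, r5, r6 -> r5=0xa0
body[1] add  r6, r4, #57 -> r6=0xdc
body[2] mov  r1, #0xe4 -> r1=0xe4
body[3] mov  r6, r3 -> r6=0xe2
epilogue: pop r5=0x70, sp=0xeb
prologue pushed ['r5'] at ['0xea']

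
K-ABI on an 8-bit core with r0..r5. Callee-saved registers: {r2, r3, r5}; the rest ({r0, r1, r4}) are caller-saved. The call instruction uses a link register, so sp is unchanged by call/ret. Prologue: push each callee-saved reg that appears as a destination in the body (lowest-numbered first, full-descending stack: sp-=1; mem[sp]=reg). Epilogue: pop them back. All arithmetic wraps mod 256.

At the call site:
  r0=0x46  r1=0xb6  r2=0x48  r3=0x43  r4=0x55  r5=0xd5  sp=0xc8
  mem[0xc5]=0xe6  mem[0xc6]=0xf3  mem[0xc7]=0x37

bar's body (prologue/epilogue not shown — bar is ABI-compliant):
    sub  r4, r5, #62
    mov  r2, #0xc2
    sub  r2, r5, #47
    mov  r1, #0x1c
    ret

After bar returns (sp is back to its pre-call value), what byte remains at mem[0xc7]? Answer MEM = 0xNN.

MEM = 0x48

prologue: push r2 -> mem[0xc7]=0x48, sp=0xc7
body[0] sub  r4, r5, #62 -> r4=0x97
body[1] mov  r2, #0xc2 -> r2=0xc2
body[2] sub  r2, r5, #47 -> r2=0xa6
body[3] mov  r1, #0x1c -> r1=0x1c
epilogue: pop r2=0x48, sp=0xc8
prologue pushed ['r2'] at ['0xc7']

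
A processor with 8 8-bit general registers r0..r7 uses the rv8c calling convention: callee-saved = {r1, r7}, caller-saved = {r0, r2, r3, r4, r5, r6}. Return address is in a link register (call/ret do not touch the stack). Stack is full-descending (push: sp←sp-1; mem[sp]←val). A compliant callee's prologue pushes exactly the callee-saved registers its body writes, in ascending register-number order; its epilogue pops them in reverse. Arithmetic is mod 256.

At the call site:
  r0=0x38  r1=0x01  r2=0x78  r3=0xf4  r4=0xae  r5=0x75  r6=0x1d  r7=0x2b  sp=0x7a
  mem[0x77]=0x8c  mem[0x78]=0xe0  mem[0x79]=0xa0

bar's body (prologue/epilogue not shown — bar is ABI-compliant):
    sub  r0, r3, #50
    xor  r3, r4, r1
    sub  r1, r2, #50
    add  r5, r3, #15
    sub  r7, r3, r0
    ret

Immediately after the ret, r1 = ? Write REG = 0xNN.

REG = 0x01

prologue: push r1 -> mem[0x79]=0x01, sp=0x79
prologue: push r7 -> mem[0x78]=0x2b, sp=0x78
body[0] sub  r0, r3, #50 -> r0=0xc2
body[1] xor  r3, r4, r1 -> r3=0xaf
body[2] sub  r1, r2, #50 -> r1=0x46
body[3] add  r5, r3, #15 -> r5=0xbe
body[4] sub  r7, r3, r0 -> r7=0xed
epilogue: pop r7=0x2b, sp=0x79
epilogue: pop r1=0x01, sp=0x7a
r1 is callee-saved -> restored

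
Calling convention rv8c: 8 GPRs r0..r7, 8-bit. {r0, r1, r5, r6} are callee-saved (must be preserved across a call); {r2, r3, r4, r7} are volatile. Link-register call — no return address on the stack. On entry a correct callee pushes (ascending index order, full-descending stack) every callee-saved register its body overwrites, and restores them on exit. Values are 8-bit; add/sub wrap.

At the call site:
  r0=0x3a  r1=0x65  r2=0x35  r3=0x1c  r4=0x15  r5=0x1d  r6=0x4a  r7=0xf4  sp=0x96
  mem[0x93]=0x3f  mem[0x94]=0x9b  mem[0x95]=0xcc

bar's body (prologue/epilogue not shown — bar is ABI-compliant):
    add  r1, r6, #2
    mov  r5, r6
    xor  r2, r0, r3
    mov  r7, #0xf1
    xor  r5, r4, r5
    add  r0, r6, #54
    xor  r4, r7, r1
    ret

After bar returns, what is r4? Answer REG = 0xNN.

prologue: push r0 -> mem[0x95]=0x3a, sp=0x95
prologue: push r1 -> mem[0x94]=0x65, sp=0x94
prologue: push r5 -> mem[0x93]=0x1d, sp=0x93
body[0] add  r1, r6, #2 -> r1=0x4c
body[1] mov  r5, r6 -> r5=0x4a
body[2] xor  r2, r0, r3 -> r2=0x26
body[3] mov  r7, #0xf1 -> r7=0xf1
body[4] xor  r5, r4, r5 -> r5=0x5f
body[5] add  r0, r6, #54 -> r0=0x80
body[6] xor  r4, r7, r1 -> r4=0xbd
epilogue: pop r5=0x1d, sp=0x94
epilogue: pop r1=0x65, sp=0x95
epilogue: pop r0=0x3a, sp=0x96
r4 is caller-saved -> body value

REG = 0xbd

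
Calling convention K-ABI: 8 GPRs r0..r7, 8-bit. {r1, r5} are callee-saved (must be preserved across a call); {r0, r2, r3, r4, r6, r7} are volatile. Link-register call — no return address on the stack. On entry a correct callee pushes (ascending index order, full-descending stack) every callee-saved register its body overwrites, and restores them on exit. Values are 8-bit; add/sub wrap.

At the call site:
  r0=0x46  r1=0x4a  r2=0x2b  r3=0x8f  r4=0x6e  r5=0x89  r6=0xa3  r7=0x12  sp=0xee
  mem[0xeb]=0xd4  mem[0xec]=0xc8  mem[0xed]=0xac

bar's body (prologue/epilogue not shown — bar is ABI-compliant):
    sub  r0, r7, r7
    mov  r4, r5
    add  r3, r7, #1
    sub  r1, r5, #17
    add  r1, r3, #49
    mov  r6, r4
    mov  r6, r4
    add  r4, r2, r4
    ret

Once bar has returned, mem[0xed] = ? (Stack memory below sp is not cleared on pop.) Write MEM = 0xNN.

prologue: push r1 → mem[0xed]=0x4a, sp=0xed
body[0] sub  r0, r7, r7 → r0=0x00
body[1] mov  r4, r5 → r4=0x89
body[2] add  r3, r7, #1 → r3=0x13
body[3] sub  r1, r5, #17 → r1=0x78
body[4] add  r1, r3, #49 → r1=0x44
body[5] mov  r6, r4 → r6=0x89
body[6] mov  r6, r4 → r6=0x89
body[7] add  r4, r2, r4 → r4=0xb4
epilogue: pop r1=0x4a, sp=0xee
prologue pushed ['r1'] at ['0xed']

MEM = 0x4a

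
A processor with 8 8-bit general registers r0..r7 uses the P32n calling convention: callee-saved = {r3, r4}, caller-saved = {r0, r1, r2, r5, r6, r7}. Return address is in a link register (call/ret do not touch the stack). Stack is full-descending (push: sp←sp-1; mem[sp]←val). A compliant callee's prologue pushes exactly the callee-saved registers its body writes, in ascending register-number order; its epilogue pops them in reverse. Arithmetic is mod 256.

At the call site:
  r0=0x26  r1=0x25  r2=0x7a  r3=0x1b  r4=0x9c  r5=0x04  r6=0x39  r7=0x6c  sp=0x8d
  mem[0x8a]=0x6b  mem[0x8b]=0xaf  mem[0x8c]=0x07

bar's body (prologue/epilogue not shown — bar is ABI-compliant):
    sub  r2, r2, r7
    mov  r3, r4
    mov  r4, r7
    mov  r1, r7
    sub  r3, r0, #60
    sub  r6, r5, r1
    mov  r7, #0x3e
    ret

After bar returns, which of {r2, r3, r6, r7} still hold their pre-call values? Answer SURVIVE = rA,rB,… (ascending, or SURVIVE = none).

prologue: push r3 → mem[0x8c]=0x1b, sp=0x8c
prologue: push r4 → mem[0x8b]=0x9c, sp=0x8b
body[0] sub  r2, r2, r7 → r2=0x0e
body[1] mov  r3, r4 → r3=0x9c
body[2] mov  r4, r7 → r4=0x6c
body[3] mov  r1, r7 → r1=0x6c
body[4] sub  r3, r0, #60 → r3=0xea
body[5] sub  r6, r5, r1 → r6=0x98
body[6] mov  r7, #0x3e → r7=0x3e
epilogue: pop r4=0x9c, sp=0x8c
epilogue: pop r3=0x1b, sp=0x8d
r2: caller-saved, written=True
r3: callee-saved, written=True
r6: caller-saved, written=True
r7: caller-saved, written=True

SURVIVE = r3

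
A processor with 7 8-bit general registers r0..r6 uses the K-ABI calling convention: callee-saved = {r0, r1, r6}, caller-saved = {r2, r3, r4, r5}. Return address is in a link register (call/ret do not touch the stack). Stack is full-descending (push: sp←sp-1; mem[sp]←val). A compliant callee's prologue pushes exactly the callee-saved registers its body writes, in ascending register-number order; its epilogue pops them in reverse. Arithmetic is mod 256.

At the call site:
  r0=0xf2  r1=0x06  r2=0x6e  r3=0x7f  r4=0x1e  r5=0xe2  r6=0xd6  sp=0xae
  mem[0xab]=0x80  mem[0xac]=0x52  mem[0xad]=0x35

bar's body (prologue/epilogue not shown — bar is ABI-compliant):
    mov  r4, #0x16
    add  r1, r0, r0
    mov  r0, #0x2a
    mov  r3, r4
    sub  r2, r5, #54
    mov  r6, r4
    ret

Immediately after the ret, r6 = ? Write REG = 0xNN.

REG = 0xd6

prologue: push r0 -> mem[0xad]=0xf2, sp=0xad
prologue: push r1 -> mem[0xac]=0x06, sp=0xac
prologue: push r6 -> mem[0xab]=0xd6, sp=0xab
body[0] mov  r4, #0x16 -> r4=0x16
body[1] add  r1, r0, r0 -> r1=0xe4
body[2] mov  r0, #0x2a -> r0=0x2a
body[3] mov  r3, r4 -> r3=0x16
body[4] sub  r2, r5, #54 -> r2=0xac
body[5] mov  r6, r4 -> r6=0x16
epilogue: pop r6=0xd6, sp=0xac
epilogue: pop r1=0x06, sp=0xad
epilogue: pop r0=0xf2, sp=0xae
r6 is callee-saved -> restored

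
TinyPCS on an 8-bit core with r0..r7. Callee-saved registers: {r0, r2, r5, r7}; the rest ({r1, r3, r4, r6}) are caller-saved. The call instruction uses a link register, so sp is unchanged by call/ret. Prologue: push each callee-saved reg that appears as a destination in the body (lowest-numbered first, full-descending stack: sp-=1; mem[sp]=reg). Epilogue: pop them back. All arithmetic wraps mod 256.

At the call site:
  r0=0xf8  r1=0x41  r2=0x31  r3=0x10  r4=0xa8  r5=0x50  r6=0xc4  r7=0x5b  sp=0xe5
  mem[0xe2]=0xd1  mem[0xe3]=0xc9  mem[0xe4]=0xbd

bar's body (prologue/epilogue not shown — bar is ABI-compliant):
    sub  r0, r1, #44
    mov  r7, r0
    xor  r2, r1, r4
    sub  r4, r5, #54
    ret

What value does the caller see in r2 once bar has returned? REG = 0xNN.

prologue: push r0 → mem[0xe4]=0xf8, sp=0xe4
prologue: push r2 → mem[0xe3]=0x31, sp=0xe3
prologue: push r7 → mem[0xe2]=0x5b, sp=0xe2
body[0] sub  r0, r1, #44 → r0=0x15
body[1] mov  r7, r0 → r7=0x15
body[2] xor  r2, r1, r4 → r2=0xe9
body[3] sub  r4, r5, #54 → r4=0x1a
epilogue: pop r7=0x5b, sp=0xe3
epilogue: pop r2=0x31, sp=0xe4
epilogue: pop r0=0xf8, sp=0xe5
r2 is callee-saved → restored

REG = 0x31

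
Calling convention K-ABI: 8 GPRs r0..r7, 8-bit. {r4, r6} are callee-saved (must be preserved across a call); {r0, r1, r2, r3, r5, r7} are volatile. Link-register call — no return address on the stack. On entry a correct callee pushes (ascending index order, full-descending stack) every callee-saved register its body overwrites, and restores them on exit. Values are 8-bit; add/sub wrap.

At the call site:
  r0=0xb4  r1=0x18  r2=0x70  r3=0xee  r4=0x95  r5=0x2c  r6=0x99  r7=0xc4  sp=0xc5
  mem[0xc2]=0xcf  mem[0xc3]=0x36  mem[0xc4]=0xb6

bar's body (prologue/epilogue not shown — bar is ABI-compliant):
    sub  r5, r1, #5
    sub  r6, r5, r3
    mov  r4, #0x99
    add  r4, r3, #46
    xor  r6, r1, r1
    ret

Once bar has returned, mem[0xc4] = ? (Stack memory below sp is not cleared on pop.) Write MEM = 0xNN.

prologue: push r4 -> mem[0xc4]=0x95, sp=0xc4
prologue: push r6 -> mem[0xc3]=0x99, sp=0xc3
body[0] sub  r5, r1, #5 -> r5=0x13
body[1] sub  r6, r5, r3 -> r6=0x25
body[2] mov  r4, #0x99 -> r4=0x99
body[3] add  r4, r3, #46 -> r4=0x1c
body[4] xor  r6, r1, r1 -> r6=0x00
epilogue: pop r6=0x99, sp=0xc4
epilogue: pop r4=0x95, sp=0xc5
prologue pushed ['r4', 'r6'] at ['0xc4', '0xc3']

MEM = 0x95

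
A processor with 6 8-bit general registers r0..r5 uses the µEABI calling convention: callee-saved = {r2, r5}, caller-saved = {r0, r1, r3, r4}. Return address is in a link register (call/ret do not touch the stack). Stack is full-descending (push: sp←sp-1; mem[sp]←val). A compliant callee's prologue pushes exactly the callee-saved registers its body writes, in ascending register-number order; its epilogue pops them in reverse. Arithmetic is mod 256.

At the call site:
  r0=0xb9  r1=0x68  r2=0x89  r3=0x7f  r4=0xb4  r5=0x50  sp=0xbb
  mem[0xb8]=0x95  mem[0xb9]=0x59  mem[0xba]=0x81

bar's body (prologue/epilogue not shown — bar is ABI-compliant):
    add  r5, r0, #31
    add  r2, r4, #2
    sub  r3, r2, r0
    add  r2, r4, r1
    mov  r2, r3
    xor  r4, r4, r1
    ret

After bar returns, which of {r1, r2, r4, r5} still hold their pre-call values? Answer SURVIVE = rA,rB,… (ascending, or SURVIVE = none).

prologue: push r2 → mem[0xba]=0x89, sp=0xba
prologue: push r5 → mem[0xb9]=0x50, sp=0xb9
body[0] add  r5, r0, #31 → r5=0xd8
body[1] add  r2, r4, #2 → r2=0xb6
body[2] sub  r3, r2, r0 → r3=0xfd
body[3] add  r2, r4, r1 → r2=0x1c
body[4] mov  r2, r3 → r2=0xfd
body[5] xor  r4, r4, r1 → r4=0xdc
epilogue: pop r5=0x50, sp=0xba
epilogue: pop r2=0x89, sp=0xbb
r1: caller-saved, written=False
r2: callee-saved, written=True
r4: caller-saved, written=True
r5: callee-saved, written=True

SURVIVE = r1,r2,r5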